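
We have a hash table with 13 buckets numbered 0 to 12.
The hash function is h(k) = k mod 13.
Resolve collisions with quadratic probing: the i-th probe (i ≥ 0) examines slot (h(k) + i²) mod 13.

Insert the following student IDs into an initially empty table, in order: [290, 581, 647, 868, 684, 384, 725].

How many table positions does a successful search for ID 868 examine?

290: h=4 → slot 4
581: h=9 → slot 9
647: h=10 → slot 10
868: h=10, probe 10,11 → slot 11
684: h=8 → slot 8
384: h=7 → slot 7
725: h=10, probe 10,11,1 → slot 1
Table: [., 725, ., ., 290, ., ., 384, 684, 581, 647, 868, .]
Lookup 868: h=10, probe 10,11 → found at 11.

2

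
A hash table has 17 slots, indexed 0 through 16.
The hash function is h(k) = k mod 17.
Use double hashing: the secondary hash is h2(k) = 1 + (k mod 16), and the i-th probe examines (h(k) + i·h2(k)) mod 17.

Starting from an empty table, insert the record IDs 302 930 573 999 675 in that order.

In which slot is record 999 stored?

302 hashes to 13; slot 13 is free -> place at 13.
930 hashes to 12; slot 12 is free -> place at 12.
573 hashes to 12, h2=14; 12 taken -> place at 9.
999 hashes to 13, h2=8; 13 taken -> place at 4.
675 hashes to 12, h2=4; 12 taken -> place at 16.
Table: [_, _, _, _, 999, _, _, _, _, 573, _, _, 930, 302, _, _, 675]

4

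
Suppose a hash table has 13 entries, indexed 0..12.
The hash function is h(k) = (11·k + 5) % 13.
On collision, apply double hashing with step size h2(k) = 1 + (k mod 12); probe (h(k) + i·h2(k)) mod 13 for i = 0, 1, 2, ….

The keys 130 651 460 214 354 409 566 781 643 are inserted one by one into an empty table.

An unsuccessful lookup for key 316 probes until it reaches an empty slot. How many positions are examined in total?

130 hashes to 5; slot 5 is free => place at 5.
651 hashes to 3; slot 3 is free => place at 3.
460 hashes to 8; slot 8 is free => place at 8.
214 hashes to 6; slot 6 is free => place at 6.
354 hashes to 12; slot 12 is free => place at 12.
409 hashes to 6, h2=2; 6,8 taken => place at 10.
566 hashes to 4; slot 4 is free => place at 4.
781 hashes to 3, h2=2; 3,5 taken => place at 7.
643 hashes to 6, h2=8; 6 taken => place at 1.
Table: [∅, 643, ∅, 651, 566, 130, 214, 781, 460, ∅, 409, ∅, 354]
Lookup 316: h=10, h2=5, probe 10,2 → slot 2 empty, not found.

2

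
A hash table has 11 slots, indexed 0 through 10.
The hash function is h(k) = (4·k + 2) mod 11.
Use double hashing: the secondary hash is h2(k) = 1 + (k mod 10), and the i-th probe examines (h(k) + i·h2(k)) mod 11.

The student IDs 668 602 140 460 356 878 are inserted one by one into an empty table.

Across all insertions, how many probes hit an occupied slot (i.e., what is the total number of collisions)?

668 hashes to 1; slot 1 is free → place at 1.
602 hashes to 1, h2=3; 1 taken → place at 4.
140 hashes to 1, h2=1; 1 taken → place at 2.
460 hashes to 5; slot 5 is free → place at 5.
356 hashes to 7; slot 7 is free → place at 7.
878 hashes to 5, h2=9; 5 taken → place at 3.
Table: [∅, 668, 140, 878, 602, 460, ∅, 356, ∅, ∅, ∅]

3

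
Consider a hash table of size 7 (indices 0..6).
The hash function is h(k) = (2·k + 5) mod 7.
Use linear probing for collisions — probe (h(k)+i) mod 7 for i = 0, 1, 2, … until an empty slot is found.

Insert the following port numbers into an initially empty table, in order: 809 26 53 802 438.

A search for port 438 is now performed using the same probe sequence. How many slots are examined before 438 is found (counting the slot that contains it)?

5

Insert 809: h=6, slot 6 empty => index 6.
Insert 26: h=1, slot 1 empty => index 1.
Insert 53: h=6, slot 6 occupied => index 0.
Insert 802: h=6, slots 6,0,1 occupied => index 2.
Insert 438: h=6, slots 6,0,1,2 occupied => index 3.
Table: [53, 26, 802, 438, _, _, 809]
Lookup 438: h=6, probe 6,0,1,2,3 → found at 3.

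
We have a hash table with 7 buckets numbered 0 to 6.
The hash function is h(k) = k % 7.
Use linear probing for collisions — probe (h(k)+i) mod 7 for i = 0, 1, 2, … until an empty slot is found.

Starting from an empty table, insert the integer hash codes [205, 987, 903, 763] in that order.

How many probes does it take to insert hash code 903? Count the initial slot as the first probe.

2

205: h=2 -> slot 2
987: h=0 -> slot 0
903: h=0, probe 0,1 -> slot 1
763: h=0, probe 0,1,2,3 -> slot 3
Table: [987, 903, 205, 763, ∅, ∅, ∅]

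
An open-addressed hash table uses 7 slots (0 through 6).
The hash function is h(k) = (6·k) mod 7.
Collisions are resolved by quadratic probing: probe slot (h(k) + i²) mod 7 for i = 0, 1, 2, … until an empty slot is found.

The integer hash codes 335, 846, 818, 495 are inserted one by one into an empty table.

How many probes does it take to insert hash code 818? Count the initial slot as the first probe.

335 hashes to 1; slot 1 is free → place at 1.
846 hashes to 1; 1 taken → place at 2.
818 hashes to 1; 1,2 taken → place at 5.
495 hashes to 2; 2 taken → place at 3.
Table: [—, 335, 846, 495, —, 818, —]

3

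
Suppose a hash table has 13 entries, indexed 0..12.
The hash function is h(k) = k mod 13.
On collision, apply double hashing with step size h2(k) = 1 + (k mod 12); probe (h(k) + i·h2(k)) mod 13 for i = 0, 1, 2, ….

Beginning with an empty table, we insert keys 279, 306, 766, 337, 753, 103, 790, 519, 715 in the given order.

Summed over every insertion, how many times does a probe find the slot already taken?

Insert 279: h=6, slot 6 empty → index 6.
Insert 306: h=7, slot 7 empty → index 7.
Insert 766: h=12, slot 12 empty → index 12.
Insert 337: h=12, h2=2, slot 12 occupied → index 1.
Insert 753: h=12, h2=10, slot 12 occupied → index 9.
Insert 103: h=12, h2=8, slots 12,7 occupied → index 2.
Insert 790: h=10, slot 10 empty → index 10.
Insert 519: h=12, h2=4, slot 12 occupied → index 3.
Insert 715: h=0, slot 0 empty → index 0.
Table: [715, 337, 103, 519, _, _, 279, 306, _, 753, 790, _, 766]

5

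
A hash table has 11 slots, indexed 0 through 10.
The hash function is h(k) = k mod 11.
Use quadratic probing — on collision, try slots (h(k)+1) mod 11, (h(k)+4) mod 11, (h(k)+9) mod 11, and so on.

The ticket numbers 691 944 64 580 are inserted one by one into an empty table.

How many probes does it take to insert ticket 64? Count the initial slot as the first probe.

3

691: h=9 => slot 9
944: h=9, probe 9,10 => slot 10
64: h=9, probe 9,10,2 => slot 2
580: h=8 => slot 8
Table: [., ., 64, ., ., ., ., ., 580, 691, 944]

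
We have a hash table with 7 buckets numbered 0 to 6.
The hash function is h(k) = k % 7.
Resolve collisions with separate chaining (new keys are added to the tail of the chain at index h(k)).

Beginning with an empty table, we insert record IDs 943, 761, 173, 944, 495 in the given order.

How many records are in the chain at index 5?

4

943 -> bucket 5
761 -> bucket 5 (collision)
173 -> bucket 5 (collision)
944 -> bucket 6
495 -> bucket 5 (collision)
Final buckets:
0: -
1: -
2: -
3: -
4: -
5: 943 -> 761 -> 173 -> 495
6: 944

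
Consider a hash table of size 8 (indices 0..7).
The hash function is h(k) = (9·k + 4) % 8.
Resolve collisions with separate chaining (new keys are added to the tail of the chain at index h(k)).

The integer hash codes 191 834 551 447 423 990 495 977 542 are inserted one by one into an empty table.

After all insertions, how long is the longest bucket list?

Insert 191: h=3, bucket 3 empty -> new chain.
Insert 834: h=6, bucket 6 empty -> new chain.
Insert 551: h=3, bucket 3 nonempty -> append to chain.
Insert 447: h=3, bucket 3 nonempty -> append to chain.
Insert 423: h=3, bucket 3 nonempty -> append to chain.
Insert 990: h=2, bucket 2 empty -> new chain.
Insert 495: h=3, bucket 3 nonempty -> append to chain.
Insert 977: h=5, bucket 5 empty -> new chain.
Insert 542: h=2, bucket 2 nonempty -> append to chain.
Final buckets:
0: ∅
1: ∅
2: 990 -> 542
3: 191 -> 551 -> 447 -> 423 -> 495
4: ∅
5: 977
6: 834
7: ∅

5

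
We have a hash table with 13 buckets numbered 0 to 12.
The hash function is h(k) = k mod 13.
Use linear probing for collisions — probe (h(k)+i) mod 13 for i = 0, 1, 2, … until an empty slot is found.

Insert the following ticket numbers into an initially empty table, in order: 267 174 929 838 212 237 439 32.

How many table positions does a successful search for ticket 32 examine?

267: h=7 -> slot 7
174: h=5 -> slot 5
929: h=6 -> slot 6
838: h=6, probe 6,7,8 -> slot 8
212: h=4 -> slot 4
237: h=3 -> slot 3
439: h=10 -> slot 10
32: h=6, probe 6,7,8,9 -> slot 9
Table: [., ., ., 237, 212, 174, 929, 267, 838, 32, 439, ., .]
Lookup 32: h=6, probe 6,7,8,9 → found at 9.

4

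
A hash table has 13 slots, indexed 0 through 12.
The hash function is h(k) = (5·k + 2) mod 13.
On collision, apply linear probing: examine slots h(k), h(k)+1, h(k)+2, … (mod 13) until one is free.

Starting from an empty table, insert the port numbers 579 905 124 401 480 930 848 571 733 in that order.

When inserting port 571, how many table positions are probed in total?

Insert 579: h=11, slot 11 empty -> index 11.
Insert 905: h=3, slot 3 empty -> index 3.
Insert 124: h=11, slot 11 occupied -> index 12.
Insert 401: h=5, slot 5 empty -> index 5.
Insert 480: h=10, slot 10 empty -> index 10.
Insert 930: h=11, slots 11,12 occupied -> index 0.
Insert 848: h=4, slot 4 empty -> index 4.
Insert 571: h=10, slots 10,11,12,0 occupied -> index 1.
Insert 733: h=1, slot 1 occupied -> index 2.
Table: [930, 571, 733, 905, 848, 401, -, -, -, -, 480, 579, 124]

5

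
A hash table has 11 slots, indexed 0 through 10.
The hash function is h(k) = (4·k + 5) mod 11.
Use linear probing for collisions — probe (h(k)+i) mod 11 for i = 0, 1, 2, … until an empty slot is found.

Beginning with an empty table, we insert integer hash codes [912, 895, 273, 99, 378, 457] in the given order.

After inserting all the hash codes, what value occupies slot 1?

912

912: h=1 -> slot 1
895: h=10 -> slot 10
273: h=8 -> slot 8
99: h=5 -> slot 5
378: h=10, probe 10,0 -> slot 0
457: h=7 -> slot 7
Table: [378, 912, —, —, —, 99, —, 457, 273, —, 895]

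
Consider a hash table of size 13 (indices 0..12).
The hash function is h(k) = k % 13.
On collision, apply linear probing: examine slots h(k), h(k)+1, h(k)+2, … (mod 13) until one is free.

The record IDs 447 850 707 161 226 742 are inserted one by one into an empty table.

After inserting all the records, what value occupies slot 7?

447 hashes to 5; slot 5 is free → place at 5.
850 hashes to 5; 5 taken → place at 6.
707 hashes to 5; 5,6 taken → place at 7.
161 hashes to 5; 5,6,7 taken → place at 8.
226 hashes to 5; 5,6,7,8 taken → place at 9.
742 hashes to 1; slot 1 is free → place at 1.
Table: [-, 742, -, -, -, 447, 850, 707, 161, 226, -, -, -]

707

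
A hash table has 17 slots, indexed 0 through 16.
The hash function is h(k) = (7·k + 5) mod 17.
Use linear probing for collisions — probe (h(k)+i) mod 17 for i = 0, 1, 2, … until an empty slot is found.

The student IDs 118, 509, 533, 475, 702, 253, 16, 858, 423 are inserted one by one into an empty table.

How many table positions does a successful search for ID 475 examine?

118: h=15 -> slot 15
509: h=15, probe 15,16 -> slot 16
533: h=13 -> slot 13
475: h=15, probe 15,16,0 -> slot 0
702: h=6 -> slot 6
253: h=8 -> slot 8
16: h=15, probe 15,16,0,1 -> slot 1
858: h=10 -> slot 10
423: h=8, probe 8,9 -> slot 9
Table: [475, 16, ., ., ., ., 702, ., 253, 423, 858, ., ., 533, ., 118, 509]
Lookup 475: h=15, probe 15,16,0 → found at 0.

3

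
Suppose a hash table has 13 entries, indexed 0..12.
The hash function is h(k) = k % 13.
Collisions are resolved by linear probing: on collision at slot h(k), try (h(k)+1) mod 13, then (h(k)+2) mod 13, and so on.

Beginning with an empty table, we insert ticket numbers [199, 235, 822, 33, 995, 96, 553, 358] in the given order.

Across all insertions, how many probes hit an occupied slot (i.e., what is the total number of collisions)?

199 hashes to 4; slot 4 is free -> place at 4.
235 hashes to 1; slot 1 is free -> place at 1.
822 hashes to 3; slot 3 is free -> place at 3.
33 hashes to 7; slot 7 is free -> place at 7.
995 hashes to 7; 7 taken -> place at 8.
96 hashes to 5; slot 5 is free -> place at 5.
553 hashes to 7; 7,8 taken -> place at 9.
358 hashes to 7; 7,8,9 taken -> place at 10.
Table: [., 235, ., 822, 199, 96, ., 33, 995, 553, 358, ., .]

6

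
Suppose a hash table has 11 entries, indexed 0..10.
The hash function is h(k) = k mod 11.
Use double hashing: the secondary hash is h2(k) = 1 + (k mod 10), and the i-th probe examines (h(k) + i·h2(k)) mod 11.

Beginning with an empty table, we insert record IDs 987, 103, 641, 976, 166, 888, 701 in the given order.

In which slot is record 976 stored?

987 hashes to 8; slot 8 is free => place at 8.
103 hashes to 4; slot 4 is free => place at 4.
641 hashes to 3; slot 3 is free => place at 3.
976 hashes to 8, h2=7; 8,4 taken => place at 0.
166 hashes to 1; slot 1 is free => place at 1.
888 hashes to 8, h2=9; 8 taken => place at 6.
701 hashes to 8, h2=2; 8 taken => place at 10.
Table: [976, 166, ∅, 641, 103, ∅, 888, ∅, 987, ∅, 701]

0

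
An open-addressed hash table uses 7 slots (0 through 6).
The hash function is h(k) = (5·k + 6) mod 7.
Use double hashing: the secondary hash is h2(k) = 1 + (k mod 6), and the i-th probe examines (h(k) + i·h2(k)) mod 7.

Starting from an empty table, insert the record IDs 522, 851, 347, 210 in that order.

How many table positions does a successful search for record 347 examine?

522: h=5 => slot 5
851: h=5, h2=6, probe 5,4 => slot 4
347: h=5, h2=6, probe 5,4,3 => slot 3
210: h=6 => slot 6
Table: [., ., ., 347, 851, 522, 210]
Lookup 347: h=5, h2=6, probe 5,4,3 → found at 3.

3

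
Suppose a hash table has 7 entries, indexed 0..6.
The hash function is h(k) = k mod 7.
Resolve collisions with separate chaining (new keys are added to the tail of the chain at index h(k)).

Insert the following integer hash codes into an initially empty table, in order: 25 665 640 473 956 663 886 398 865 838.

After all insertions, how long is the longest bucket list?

5

25 -> bucket 4
665 -> bucket 0
640 -> bucket 3
473 -> bucket 4 (collision)
956 -> bucket 4 (collision)
663 -> bucket 5
886 -> bucket 4 (collision)
398 -> bucket 6
865 -> bucket 4 (collision)
838 -> bucket 5 (collision)
Final buckets:
0: 665
1: ∅
2: ∅
3: 640
4: 25 -> 473 -> 956 -> 886 -> 865
5: 663 -> 838
6: 398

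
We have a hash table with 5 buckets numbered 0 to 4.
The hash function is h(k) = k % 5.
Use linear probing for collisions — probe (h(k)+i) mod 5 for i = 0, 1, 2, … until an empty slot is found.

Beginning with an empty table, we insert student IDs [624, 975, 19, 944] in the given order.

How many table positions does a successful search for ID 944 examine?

624 hashes to 4; slot 4 is free => place at 4.
975 hashes to 0; slot 0 is free => place at 0.
19 hashes to 4; 4,0 taken => place at 1.
944 hashes to 4; 4,0,1 taken => place at 2.
Table: [975, 19, 944, -, 624]
Lookup 944: h=4, probe 4,0,1,2 → found at 2.

4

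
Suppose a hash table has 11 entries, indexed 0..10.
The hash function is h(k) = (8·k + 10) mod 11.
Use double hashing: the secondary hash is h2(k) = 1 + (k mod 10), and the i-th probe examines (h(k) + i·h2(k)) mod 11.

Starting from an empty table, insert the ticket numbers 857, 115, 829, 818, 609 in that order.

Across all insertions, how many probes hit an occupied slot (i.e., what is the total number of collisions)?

2

857: h=2 -> slot 2
115: h=6 -> slot 6
829: h=9 -> slot 9
818: h=9, h2=9, probe 9,7 -> slot 7
609: h=9, h2=10, probe 9,8 -> slot 8
Table: [—, —, 857, —, —, —, 115, 818, 609, 829, —]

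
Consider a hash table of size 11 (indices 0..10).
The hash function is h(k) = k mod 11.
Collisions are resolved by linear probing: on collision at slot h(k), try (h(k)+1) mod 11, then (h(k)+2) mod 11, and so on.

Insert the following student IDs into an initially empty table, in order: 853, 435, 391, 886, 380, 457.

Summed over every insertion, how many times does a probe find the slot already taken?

15

853 hashes to 6; slot 6 is free => place at 6.
435 hashes to 6; 6 taken => place at 7.
391 hashes to 6; 6,7 taken => place at 8.
886 hashes to 6; 6,7,8 taken => place at 9.
380 hashes to 6; 6,7,8,9 taken => place at 10.
457 hashes to 6; 6,7,8,9,10 taken => place at 0.
Table: [457, ∅, ∅, ∅, ∅, ∅, 853, 435, 391, 886, 380]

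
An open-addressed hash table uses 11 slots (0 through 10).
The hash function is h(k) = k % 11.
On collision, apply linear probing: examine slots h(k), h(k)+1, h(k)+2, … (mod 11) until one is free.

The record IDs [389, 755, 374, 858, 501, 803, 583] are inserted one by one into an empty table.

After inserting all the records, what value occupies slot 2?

389 hashes to 4; slot 4 is free -> place at 4.
755 hashes to 7; slot 7 is free -> place at 7.
374 hashes to 0; slot 0 is free -> place at 0.
858 hashes to 0; 0 taken -> place at 1.
501 hashes to 6; slot 6 is free -> place at 6.
803 hashes to 0; 0,1 taken -> place at 2.
583 hashes to 0; 0,1,2 taken -> place at 3.
Table: [374, 858, 803, 583, 389, -, 501, 755, -, -, -]

803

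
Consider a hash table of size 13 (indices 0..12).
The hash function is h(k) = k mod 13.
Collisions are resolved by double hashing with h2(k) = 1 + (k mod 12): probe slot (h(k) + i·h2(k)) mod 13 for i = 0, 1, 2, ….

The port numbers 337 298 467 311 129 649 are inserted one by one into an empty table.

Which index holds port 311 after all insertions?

9

337: h=12 => slot 12
298: h=12, h2=11, probe 12,10 => slot 10
467: h=12, h2=12, probe 12,11 => slot 11
311: h=12, h2=12, probe 12,11,10,9 => slot 9
129: h=12, h2=10, probe 12,9,6 => slot 6
649: h=12, h2=2, probe 12,1 => slot 1
Table: [., 649, ., ., ., ., 129, ., ., 311, 298, 467, 337]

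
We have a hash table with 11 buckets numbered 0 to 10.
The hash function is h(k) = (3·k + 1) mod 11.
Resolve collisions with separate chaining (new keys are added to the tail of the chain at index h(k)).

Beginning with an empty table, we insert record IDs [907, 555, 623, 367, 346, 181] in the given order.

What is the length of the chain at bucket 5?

4

907 -> bucket 5
555 -> bucket 5 (collision)
623 -> bucket 0
367 -> bucket 2
346 -> bucket 5 (collision)
181 -> bucket 5 (collision)
Final buckets:
0: 623
1: —
2: 367
3: —
4: —
5: 907 -> 555 -> 346 -> 181
6: —
7: —
8: —
9: —
10: —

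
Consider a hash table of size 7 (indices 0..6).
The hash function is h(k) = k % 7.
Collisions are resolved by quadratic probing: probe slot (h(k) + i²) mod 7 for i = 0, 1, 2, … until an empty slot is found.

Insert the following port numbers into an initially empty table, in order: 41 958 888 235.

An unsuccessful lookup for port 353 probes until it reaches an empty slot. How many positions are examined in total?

4

41 hashes to 6; slot 6 is free → place at 6.
958 hashes to 6; 6 taken → place at 0.
888 hashes to 6; 6,0 taken → place at 3.
235 hashes to 4; slot 4 is free → place at 4.
Table: [958, —, —, 888, 235, —, 41]
Lookup 353: h=3, probe 3,4,0,5 → slot 5 empty, not found.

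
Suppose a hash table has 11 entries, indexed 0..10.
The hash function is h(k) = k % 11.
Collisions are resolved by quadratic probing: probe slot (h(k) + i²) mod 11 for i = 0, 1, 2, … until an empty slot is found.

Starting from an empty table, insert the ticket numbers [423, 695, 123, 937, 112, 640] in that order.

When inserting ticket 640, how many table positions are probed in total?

5

Insert 423: h=5, slot 5 empty -> index 5.
Insert 695: h=2, slot 2 empty -> index 2.
Insert 123: h=2, slot 2 occupied -> index 3.
Insert 937: h=2, slots 2,3 occupied -> index 6.
Insert 112: h=2, slots 2,3,6 occupied -> index 0.
Insert 640: h=2, slots 2,3,6,0 occupied -> index 7.
Table: [112, —, 695, 123, —, 423, 937, 640, —, —, —]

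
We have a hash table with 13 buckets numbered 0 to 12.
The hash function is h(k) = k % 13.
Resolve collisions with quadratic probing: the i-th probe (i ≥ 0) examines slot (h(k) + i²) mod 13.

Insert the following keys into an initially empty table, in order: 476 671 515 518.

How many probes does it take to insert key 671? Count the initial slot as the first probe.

476: h=8 → slot 8
671: h=8, probe 8,9 → slot 9
515: h=8, probe 8,9,12 → slot 12
518: h=11 → slot 11
Table: [-, -, -, -, -, -, -, -, 476, 671, -, 518, 515]

2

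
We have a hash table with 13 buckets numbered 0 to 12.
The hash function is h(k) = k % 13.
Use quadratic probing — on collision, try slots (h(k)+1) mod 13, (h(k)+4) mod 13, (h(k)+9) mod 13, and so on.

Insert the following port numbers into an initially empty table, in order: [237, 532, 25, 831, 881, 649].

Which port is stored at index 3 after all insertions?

237

237 hashes to 3; slot 3 is free -> place at 3.
532 hashes to 12; slot 12 is free -> place at 12.
25 hashes to 12; 12 taken -> place at 0.
831 hashes to 12; 12,0,3 taken -> place at 8.
881 hashes to 10; slot 10 is free -> place at 10.
649 hashes to 12; 12,0,3,8 taken -> place at 2.
Table: [25, -, 649, 237, -, -, -, -, 831, -, 881, -, 532]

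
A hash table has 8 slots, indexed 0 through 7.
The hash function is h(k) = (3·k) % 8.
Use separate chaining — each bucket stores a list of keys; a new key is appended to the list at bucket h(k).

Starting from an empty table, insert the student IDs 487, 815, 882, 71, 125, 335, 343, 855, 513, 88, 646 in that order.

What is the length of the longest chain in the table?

Insert 487: h=5, bucket 5 empty -> new chain.
Insert 815: h=5, bucket 5 nonempty -> append to chain.
Insert 882: h=6, bucket 6 empty -> new chain.
Insert 71: h=5, bucket 5 nonempty -> append to chain.
Insert 125: h=7, bucket 7 empty -> new chain.
Insert 335: h=5, bucket 5 nonempty -> append to chain.
Insert 343: h=5, bucket 5 nonempty -> append to chain.
Insert 855: h=5, bucket 5 nonempty -> append to chain.
Insert 513: h=3, bucket 3 empty -> new chain.
Insert 88: h=0, bucket 0 empty -> new chain.
Insert 646: h=2, bucket 2 empty -> new chain.
Final buckets:
0: 88
1: -
2: 646
3: 513
4: -
5: 487 -> 815 -> 71 -> 335 -> 343 -> 855
6: 882
7: 125

6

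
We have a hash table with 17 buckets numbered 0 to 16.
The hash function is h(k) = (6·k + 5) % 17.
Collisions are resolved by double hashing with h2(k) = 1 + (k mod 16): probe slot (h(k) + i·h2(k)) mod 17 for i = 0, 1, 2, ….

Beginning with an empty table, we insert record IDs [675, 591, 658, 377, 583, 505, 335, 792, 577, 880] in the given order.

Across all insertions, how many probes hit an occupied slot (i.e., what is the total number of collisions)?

5

Insert 675: h=9, slot 9 empty => index 9.
Insert 591: h=15, slot 15 empty => index 15.
Insert 658: h=9, h2=3, slot 9 occupied => index 12.
Insert 377: h=6, slot 6 empty => index 6.
Insert 583: h=1, slot 1 empty => index 1.
Insert 505: h=9, h2=10, slot 9 occupied => index 2.
Insert 335: h=9, h2=16, slot 9 occupied => index 8.
Insert 792: h=14, slot 14 empty => index 14.
Insert 577: h=16, slot 16 empty => index 16.
Insert 880: h=15, h2=1, slots 15,16 occupied => index 0.
Table: [880, 583, 505, —, —, —, 377, —, 335, 675, —, —, 658, —, 792, 591, 577]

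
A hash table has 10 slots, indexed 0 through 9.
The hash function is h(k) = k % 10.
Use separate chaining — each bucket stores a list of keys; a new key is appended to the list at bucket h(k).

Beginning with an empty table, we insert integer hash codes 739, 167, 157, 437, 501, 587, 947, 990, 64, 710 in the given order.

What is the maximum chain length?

5

Insert 739: h=9, bucket 9 empty → new chain.
Insert 167: h=7, bucket 7 empty → new chain.
Insert 157: h=7, bucket 7 nonempty → append to chain.
Insert 437: h=7, bucket 7 nonempty → append to chain.
Insert 501: h=1, bucket 1 empty → new chain.
Insert 587: h=7, bucket 7 nonempty → append to chain.
Insert 947: h=7, bucket 7 nonempty → append to chain.
Insert 990: h=0, bucket 0 empty → new chain.
Insert 64: h=4, bucket 4 empty → new chain.
Insert 710: h=0, bucket 0 nonempty → append to chain.
Final buckets:
0: 990 -> 710
1: 501
2: —
3: —
4: 64
5: —
6: —
7: 167 -> 157 -> 437 -> 587 -> 947
8: —
9: 739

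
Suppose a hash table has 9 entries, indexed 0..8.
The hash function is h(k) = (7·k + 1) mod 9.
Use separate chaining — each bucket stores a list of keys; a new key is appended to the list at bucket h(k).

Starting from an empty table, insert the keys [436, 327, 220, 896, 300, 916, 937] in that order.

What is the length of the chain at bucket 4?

436 -> bucket 2
327 -> bucket 4
220 -> bucket 2 (collision)
896 -> bucket 0
300 -> bucket 4 (collision)
916 -> bucket 5
937 -> bucket 8
Final buckets:
0: 896
1: —
2: 436 -> 220
3: —
4: 327 -> 300
5: 916
6: —
7: —
8: 937

2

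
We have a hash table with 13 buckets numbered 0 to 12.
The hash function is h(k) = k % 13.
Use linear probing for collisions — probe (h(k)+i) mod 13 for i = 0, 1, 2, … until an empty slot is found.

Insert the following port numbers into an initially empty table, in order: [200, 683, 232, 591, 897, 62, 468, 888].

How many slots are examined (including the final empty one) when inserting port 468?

2

Insert 200: h=5, slot 5 empty → index 5.
Insert 683: h=7, slot 7 empty → index 7.
Insert 232: h=11, slot 11 empty → index 11.
Insert 591: h=6, slot 6 empty → index 6.
Insert 897: h=0, slot 0 empty → index 0.
Insert 62: h=10, slot 10 empty → index 10.
Insert 468: h=0, slot 0 occupied → index 1.
Insert 888: h=4, slot 4 empty → index 4.
Table: [897, 468, ., ., 888, 200, 591, 683, ., ., 62, 232, .]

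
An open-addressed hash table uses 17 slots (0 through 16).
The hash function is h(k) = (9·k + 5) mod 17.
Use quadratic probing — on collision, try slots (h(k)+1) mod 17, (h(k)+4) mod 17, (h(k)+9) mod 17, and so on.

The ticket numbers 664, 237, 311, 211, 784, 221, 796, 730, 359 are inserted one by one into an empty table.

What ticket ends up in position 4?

Insert 664: h=14, slot 14 empty -> index 14.
Insert 237: h=13, slot 13 empty -> index 13.
Insert 311: h=16, slot 16 empty -> index 16.
Insert 211: h=0, slot 0 empty -> index 0.
Insert 784: h=6, slot 6 empty -> index 6.
Insert 221: h=5, slot 5 empty -> index 5.
Insert 796: h=12, slot 12 empty -> index 12.
Insert 730: h=13, slots 13,14,0,5,12 occupied -> index 4.
Insert 359: h=6, slot 6 occupied -> index 7.
Table: [211, —, —, —, 730, 221, 784, 359, —, —, —, —, 796, 237, 664, —, 311]

730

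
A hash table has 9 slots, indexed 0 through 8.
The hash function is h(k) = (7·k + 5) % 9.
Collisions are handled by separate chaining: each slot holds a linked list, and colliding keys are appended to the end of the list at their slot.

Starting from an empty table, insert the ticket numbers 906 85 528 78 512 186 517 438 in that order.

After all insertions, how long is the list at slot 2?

5

906 -> bucket 2
85 -> bucket 6
528 -> bucket 2 (collision)
78 -> bucket 2 (collision)
512 -> bucket 7
186 -> bucket 2 (collision)
517 -> bucket 6 (collision)
438 -> bucket 2 (collision)
Final buckets:
0: -
1: -
2: 906 -> 528 -> 78 -> 186 -> 438
3: -
4: -
5: -
6: 85 -> 517
7: 512
8: -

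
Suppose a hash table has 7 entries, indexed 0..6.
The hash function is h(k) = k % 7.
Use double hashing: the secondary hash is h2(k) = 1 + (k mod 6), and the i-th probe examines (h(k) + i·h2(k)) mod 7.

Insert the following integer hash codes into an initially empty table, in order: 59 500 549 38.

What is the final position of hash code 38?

2

59: h=3 => slot 3
500: h=3, h2=3, probe 3,6 => slot 6
549: h=3, h2=4, probe 3,0 => slot 0
38: h=3, h2=3, probe 3,6,2 => slot 2
Table: [549, —, 38, 59, —, —, 500]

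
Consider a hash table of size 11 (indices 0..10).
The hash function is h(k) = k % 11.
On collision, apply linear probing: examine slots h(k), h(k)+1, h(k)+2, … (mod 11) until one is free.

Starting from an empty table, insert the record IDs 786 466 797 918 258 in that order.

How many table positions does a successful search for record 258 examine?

786 hashes to 5; slot 5 is free -> place at 5.
466 hashes to 4; slot 4 is free -> place at 4.
797 hashes to 5; 5 taken -> place at 6.
918 hashes to 5; 5,6 taken -> place at 7.
258 hashes to 5; 5,6,7 taken -> place at 8.
Table: [—, —, —, —, 466, 786, 797, 918, 258, —, —]
Lookup 258: h=5, probe 5,6,7,8 → found at 8.

4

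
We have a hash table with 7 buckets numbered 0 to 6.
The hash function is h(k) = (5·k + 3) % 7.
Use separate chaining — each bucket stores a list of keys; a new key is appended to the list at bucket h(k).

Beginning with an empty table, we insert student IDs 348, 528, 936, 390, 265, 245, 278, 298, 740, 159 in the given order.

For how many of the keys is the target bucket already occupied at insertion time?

Insert 348: h=0, bucket 0 empty → new chain.
Insert 528: h=4, bucket 4 empty → new chain.
Insert 936: h=0, bucket 0 nonempty → append to chain.
Insert 390: h=0, bucket 0 nonempty → append to chain.
Insert 265: h=5, bucket 5 empty → new chain.
Insert 245: h=3, bucket 3 empty → new chain.
Insert 278: h=0, bucket 0 nonempty → append to chain.
Insert 298: h=2, bucket 2 empty → new chain.
Insert 740: h=0, bucket 0 nonempty → append to chain.
Insert 159: h=0, bucket 0 nonempty → append to chain.
Final buckets:
0: 348 -> 936 -> 390 -> 278 -> 740 -> 159
1: .
2: 298
3: 245
4: 528
5: 265
6: .

5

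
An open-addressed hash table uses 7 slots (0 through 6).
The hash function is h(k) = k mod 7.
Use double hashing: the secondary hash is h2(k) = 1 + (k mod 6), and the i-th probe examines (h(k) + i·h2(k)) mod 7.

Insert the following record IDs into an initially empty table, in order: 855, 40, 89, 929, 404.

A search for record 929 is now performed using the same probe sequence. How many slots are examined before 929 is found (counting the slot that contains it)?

3

855: h=1 → slot 1
40: h=5 → slot 5
89: h=5, h2=6, probe 5,4 → slot 4
929: h=5, h2=6, probe 5,4,3 → slot 3
404: h=5, h2=3, probe 5,1,4,0 → slot 0
Table: [404, 855, —, 929, 89, 40, —]
Lookup 929: h=5, h2=6, probe 5,4,3 → found at 3.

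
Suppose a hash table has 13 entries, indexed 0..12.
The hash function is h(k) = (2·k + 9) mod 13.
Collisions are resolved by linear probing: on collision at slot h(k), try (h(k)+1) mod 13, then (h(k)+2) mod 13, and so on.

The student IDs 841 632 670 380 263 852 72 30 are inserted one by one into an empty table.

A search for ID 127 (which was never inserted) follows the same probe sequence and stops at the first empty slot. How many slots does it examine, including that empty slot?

3

Insert 841: h=1, slot 1 empty => index 1.
Insert 632: h=12, slot 12 empty => index 12.
Insert 670: h=10, slot 10 empty => index 10.
Insert 380: h=2, slot 2 empty => index 2.
Insert 263: h=2, slot 2 occupied => index 3.
Insert 852: h=10, slot 10 occupied => index 11.
Insert 72: h=10, slots 10,11,12 occupied => index 0.
Insert 30: h=4, slot 4 empty => index 4.
Table: [72, 841, 380, 263, 30, ∅, ∅, ∅, ∅, ∅, 670, 852, 632]
Lookup 127: h=3, probe 3,4,5 → slot 5 empty, not found.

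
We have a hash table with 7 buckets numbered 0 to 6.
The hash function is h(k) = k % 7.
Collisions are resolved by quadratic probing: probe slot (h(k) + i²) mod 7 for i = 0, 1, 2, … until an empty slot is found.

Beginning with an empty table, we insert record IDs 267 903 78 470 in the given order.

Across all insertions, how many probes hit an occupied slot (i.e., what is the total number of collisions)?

3

267: h=1 → slot 1
903: h=0 → slot 0
78: h=1, probe 1,2 → slot 2
470: h=1, probe 1,2,5 → slot 5
Table: [903, 267, 78, -, -, 470, -]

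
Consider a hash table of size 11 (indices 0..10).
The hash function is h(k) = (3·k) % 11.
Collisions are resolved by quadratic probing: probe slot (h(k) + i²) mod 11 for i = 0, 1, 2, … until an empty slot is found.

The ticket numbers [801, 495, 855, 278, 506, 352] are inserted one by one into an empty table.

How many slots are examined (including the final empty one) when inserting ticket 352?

3

801: h=5 => slot 5
495: h=0 => slot 0
855: h=2 => slot 2
278: h=9 => slot 9
506: h=0, probe 0,1 => slot 1
352: h=0, probe 0,1,4 => slot 4
Table: [495, 506, 855, _, 352, 801, _, _, _, 278, _]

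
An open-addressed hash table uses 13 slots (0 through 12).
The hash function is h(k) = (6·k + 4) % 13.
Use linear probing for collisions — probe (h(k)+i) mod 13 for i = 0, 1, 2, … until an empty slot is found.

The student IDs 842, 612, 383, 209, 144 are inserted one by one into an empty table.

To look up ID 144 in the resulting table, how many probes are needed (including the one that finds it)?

4

842: h=12 => slot 12
612: h=10 => slot 10
383: h=1 => slot 1
209: h=10, probe 10,11 => slot 11
144: h=10, probe 10,11,12,0 => slot 0
Table: [144, 383, ., ., ., ., ., ., ., ., 612, 209, 842]
Lookup 144: h=10, probe 10,11,12,0 → found at 0.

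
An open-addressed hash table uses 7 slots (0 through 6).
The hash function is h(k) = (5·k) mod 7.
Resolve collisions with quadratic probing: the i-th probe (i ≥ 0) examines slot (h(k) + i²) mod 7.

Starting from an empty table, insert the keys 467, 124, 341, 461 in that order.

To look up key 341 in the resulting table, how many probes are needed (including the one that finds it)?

3

467: h=4 => slot 4
124: h=4, probe 4,5 => slot 5
341: h=4, probe 4,5,1 => slot 1
461: h=2 => slot 2
Table: [_, 341, 461, _, 467, 124, _]
Lookup 341: h=4, probe 4,5,1 → found at 1.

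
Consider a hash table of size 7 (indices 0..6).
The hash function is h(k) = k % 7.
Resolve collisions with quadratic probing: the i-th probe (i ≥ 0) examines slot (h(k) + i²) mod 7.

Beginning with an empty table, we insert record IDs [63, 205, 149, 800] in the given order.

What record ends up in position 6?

63 hashes to 0; slot 0 is free => place at 0.
205 hashes to 2; slot 2 is free => place at 2.
149 hashes to 2; 2 taken => place at 3.
800 hashes to 2; 2,3 taken => place at 6.
Table: [63, ∅, 205, 149, ∅, ∅, 800]

800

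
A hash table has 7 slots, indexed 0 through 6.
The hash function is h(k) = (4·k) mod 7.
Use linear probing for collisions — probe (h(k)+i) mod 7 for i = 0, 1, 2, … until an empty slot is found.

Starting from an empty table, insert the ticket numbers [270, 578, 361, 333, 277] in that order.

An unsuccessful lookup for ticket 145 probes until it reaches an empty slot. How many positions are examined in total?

2

Insert 270: h=2, slot 2 empty => index 2.
Insert 578: h=2, slot 2 occupied => index 3.
Insert 361: h=2, slots 2,3 occupied => index 4.
Insert 333: h=2, slots 2,3,4 occupied => index 5.
Insert 277: h=2, slots 2,3,4,5 occupied => index 6.
Table: [-, -, 270, 578, 361, 333, 277]
Lookup 145: h=6, probe 6,0 → slot 0 empty, not found.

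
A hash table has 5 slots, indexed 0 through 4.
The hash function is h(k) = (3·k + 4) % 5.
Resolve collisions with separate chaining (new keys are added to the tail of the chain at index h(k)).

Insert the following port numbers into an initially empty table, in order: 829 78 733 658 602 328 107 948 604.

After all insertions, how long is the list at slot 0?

2

Insert 829: h=1, bucket 1 empty → new chain.
Insert 78: h=3, bucket 3 empty → new chain.
Insert 733: h=3, bucket 3 nonempty → append to chain.
Insert 658: h=3, bucket 3 nonempty → append to chain.
Insert 602: h=0, bucket 0 empty → new chain.
Insert 328: h=3, bucket 3 nonempty → append to chain.
Insert 107: h=0, bucket 0 nonempty → append to chain.
Insert 948: h=3, bucket 3 nonempty → append to chain.
Insert 604: h=1, bucket 1 nonempty → append to chain.
Final buckets:
0: 602 -> 107
1: 829 -> 604
2: -
3: 78 -> 733 -> 658 -> 328 -> 948
4: -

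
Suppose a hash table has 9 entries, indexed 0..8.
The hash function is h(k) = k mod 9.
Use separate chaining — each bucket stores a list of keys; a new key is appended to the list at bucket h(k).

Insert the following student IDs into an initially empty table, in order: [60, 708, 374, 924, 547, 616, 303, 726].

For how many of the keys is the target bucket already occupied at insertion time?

4

60 → bucket 6
708 → bucket 6 (collision)
374 → bucket 5
924 → bucket 6 (collision)
547 → bucket 7
616 → bucket 4
303 → bucket 6 (collision)
726 → bucket 6 (collision)
Final buckets:
0: —
1: —
2: —
3: —
4: 616
5: 374
6: 60 -> 708 -> 924 -> 303 -> 726
7: 547
8: —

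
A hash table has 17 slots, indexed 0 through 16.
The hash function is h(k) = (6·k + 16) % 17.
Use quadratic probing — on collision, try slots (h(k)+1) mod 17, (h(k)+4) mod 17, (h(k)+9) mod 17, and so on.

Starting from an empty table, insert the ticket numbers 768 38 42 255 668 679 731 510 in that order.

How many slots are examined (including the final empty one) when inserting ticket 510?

4

Insert 768: h=0, slot 0 empty => index 0.
Insert 38: h=6, slot 6 empty => index 6.
Insert 42: h=13, slot 13 empty => index 13.
Insert 255: h=16, slot 16 empty => index 16.
Insert 668: h=12, slot 12 empty => index 12.
Insert 679: h=10, slot 10 empty => index 10.
Insert 731: h=16, slots 16,0 occupied => index 3.
Insert 510: h=16, slots 16,0,3 occupied => index 8.
Table: [768, ., ., 731, ., ., 38, ., 510, ., 679, ., 668, 42, ., ., 255]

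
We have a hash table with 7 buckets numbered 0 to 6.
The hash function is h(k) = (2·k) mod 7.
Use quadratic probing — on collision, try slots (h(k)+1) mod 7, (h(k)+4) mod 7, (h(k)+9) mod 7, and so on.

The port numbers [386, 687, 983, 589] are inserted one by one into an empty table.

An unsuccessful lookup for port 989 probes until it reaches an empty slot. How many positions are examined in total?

386 hashes to 2; slot 2 is free -> place at 2.
687 hashes to 2; 2 taken -> place at 3.
983 hashes to 6; slot 6 is free -> place at 6.
589 hashes to 2; 2,3,6 taken -> place at 4.
Table: [—, —, 386, 687, 589, —, 983]
Lookup 989: h=4, probe 4,5 → slot 5 empty, not found.

2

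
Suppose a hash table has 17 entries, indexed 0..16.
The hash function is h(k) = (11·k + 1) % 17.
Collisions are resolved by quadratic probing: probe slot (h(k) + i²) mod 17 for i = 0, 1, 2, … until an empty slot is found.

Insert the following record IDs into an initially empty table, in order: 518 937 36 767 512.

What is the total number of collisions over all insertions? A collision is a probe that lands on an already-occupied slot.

518 hashes to 4; slot 4 is free → place at 4.
937 hashes to 6; slot 6 is free → place at 6.
36 hashes to 6; 6 taken → place at 7.
767 hashes to 6; 6,7 taken → place at 10.
512 hashes to 6; 6,7,10 taken → place at 15.
Table: [-, -, -, -, 518, -, 937, 36, -, -, 767, -, -, -, -, 512, -]

6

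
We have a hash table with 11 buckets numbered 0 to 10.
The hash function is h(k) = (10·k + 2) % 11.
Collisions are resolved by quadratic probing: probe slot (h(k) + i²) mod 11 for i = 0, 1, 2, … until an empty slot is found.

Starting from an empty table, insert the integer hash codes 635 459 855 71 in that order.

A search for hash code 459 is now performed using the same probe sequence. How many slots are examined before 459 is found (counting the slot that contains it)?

635 hashes to 5; slot 5 is free => place at 5.
459 hashes to 5; 5 taken => place at 6.
855 hashes to 5; 5,6 taken => place at 9.
71 hashes to 8; slot 8 is free => place at 8.
Table: [., ., ., ., ., 635, 459, ., 71, 855, .]
Lookup 459: h=5, probe 5,6 → found at 6.

2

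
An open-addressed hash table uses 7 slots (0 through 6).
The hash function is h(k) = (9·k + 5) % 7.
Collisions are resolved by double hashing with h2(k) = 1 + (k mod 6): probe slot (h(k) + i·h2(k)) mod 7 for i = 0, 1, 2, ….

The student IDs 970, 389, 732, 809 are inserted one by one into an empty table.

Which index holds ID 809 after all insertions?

4

Insert 970: h=6, slot 6 empty -> index 6.
Insert 389: h=6, h2=6, slot 6 occupied -> index 5.
Insert 732: h=6, h2=1, slot 6 occupied -> index 0.
Insert 809: h=6, h2=6, slots 6,5 occupied -> index 4.
Table: [732, _, _, _, 809, 389, 970]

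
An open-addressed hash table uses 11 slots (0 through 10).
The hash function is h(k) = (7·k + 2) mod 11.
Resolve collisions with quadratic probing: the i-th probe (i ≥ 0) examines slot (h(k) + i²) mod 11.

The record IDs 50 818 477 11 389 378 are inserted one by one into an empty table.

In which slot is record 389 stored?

1

Insert 50: h=0, slot 0 empty → index 0.
Insert 818: h=8, slot 8 empty → index 8.
Insert 477: h=8, slot 8 occupied → index 9.
Insert 11: h=2, slot 2 empty → index 2.
Insert 389: h=8, slots 8,9 occupied → index 1.
Insert 378: h=8, slots 8,9,1 occupied → index 6.
Table: [50, 389, 11, ∅, ∅, ∅, 378, ∅, 818, 477, ∅]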